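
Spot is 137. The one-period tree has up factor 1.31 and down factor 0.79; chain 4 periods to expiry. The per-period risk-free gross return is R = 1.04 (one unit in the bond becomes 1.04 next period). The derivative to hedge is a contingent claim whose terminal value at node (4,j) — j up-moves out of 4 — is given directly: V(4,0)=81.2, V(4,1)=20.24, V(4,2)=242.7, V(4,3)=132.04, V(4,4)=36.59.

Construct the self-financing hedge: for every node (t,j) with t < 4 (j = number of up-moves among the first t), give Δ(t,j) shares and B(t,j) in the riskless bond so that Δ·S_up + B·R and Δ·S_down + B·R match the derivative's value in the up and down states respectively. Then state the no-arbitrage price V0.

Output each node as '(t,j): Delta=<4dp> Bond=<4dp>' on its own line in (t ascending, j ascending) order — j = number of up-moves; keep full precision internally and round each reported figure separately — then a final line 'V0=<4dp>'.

Under the risk-neutral measure, an up-move has probability p* = (R−d)/(u−d) = 0.4808 and values discount at R = 1.04.
At expiry t=4: V(4,0)=81.2000, V(4,1)=20.2400, V(4,2)=242.7000, V(4,3)=132.0400, V(4,4)=36.5900
Node (3,0) S=67.5463: V=(p*·20.2400+(1−p*)·81.2000)/1.04=49.8964; Δ=(20.2400−81.2000)/(88.4857−53.3616)=-1.7356; B=V−Δ·S=167.1272
Node (3,1) S=112.0072: V=(p*·242.7000+(1−p*)·20.2400)/1.04=122.2999; Δ=(242.7000−20.2400)/(146.7295−88.4857)=3.8195; B=V−Δ·S=-305.5078
Node (3,2) S=185.7335: V=(p*·132.0400+(1−p*)·242.7000)/1.04=182.2097; Δ=(132.0400−242.7000)/(243.3109−146.7295)=-1.1458; B=V−Δ·S=395.0174
Node (3,3) S=307.9885: V=(p*·36.5900+(1−p*)·132.0400)/1.04=82.8371; Δ=(36.5900−132.0400)/(403.4649−243.3109)=-0.5960; B=V−Δ·S=266.3948
Node (2,0) S=85.5017: V=(p*·122.2999+(1−p*)·49.8964)/1.04=81.4479; Δ=(122.2999−49.8964)/(112.0072−67.5463)=1.6285; B=V−Δ·S=-57.7896
Node (2,1) S=141.7813: V=(p*·182.2097+(1−p*)·122.2999)/1.04=145.2911; Δ=(182.2097−122.2999)/(185.7335−112.0072)=0.8126; B=V−Δ·S=30.0800
Node (2,2) S=235.1057: V=(p*·82.8371+(1−p*)·182.2097)/1.04=129.2638; Δ=(82.8371−182.2097)/(307.9885−185.7335)=-0.8128; B=V−Δ·S=320.3650
Node (1,0) S=108.2300: V=(p*·145.2911+(1−p*)·81.4479)/1.04=107.8286; Δ=(145.2911−81.4479)/(141.7813−85.5017)=1.1344; B=V−Δ·S=-14.9467
Node (1,1) S=179.4700: V=(p*·129.2638+(1−p*)·145.2911)/1.04=132.2939; Δ=(129.2638−145.2911)/(235.1057−141.7813)=-0.1717; B=V−Δ·S=163.1155
Node (0,0) S=137.0000: V=(p*·132.2939+(1−p*)·107.8286)/1.04=114.9911; Δ=(132.2939−107.8286)/(179.4700−108.2300)=0.3434; B=V−Δ·S=67.9424
The time-0 hedge costs 114.9911, which is the no-arbitrage price.

(0,0): Delta=0.3434 Bond=67.9424
(1,0): Delta=1.1344 Bond=-14.9467
(1,1): Delta=-0.1717 Bond=163.1155
(2,0): Delta=1.6285 Bond=-57.7896
(2,1): Delta=0.8126 Bond=30.0800
(2,2): Delta=-0.8128 Bond=320.3650
(3,0): Delta=-1.7356 Bond=167.1272
(3,1): Delta=3.8195 Bond=-305.5078
(3,2): Delta=-1.1458 Bond=395.0174
(3,3): Delta=-0.5960 Bond=266.3948
V0=114.9911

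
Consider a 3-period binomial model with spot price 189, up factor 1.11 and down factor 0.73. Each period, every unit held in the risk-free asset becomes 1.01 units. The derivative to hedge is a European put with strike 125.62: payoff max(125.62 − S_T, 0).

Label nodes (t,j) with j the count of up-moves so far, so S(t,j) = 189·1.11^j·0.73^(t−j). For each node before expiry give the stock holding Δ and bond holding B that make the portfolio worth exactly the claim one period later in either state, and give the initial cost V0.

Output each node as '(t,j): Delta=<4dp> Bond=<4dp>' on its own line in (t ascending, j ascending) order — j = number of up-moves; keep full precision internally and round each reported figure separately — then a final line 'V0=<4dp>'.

(0,0): Delta=-0.1093 Bond=23.6419
(1,0): Delta=-0.3825 Bond=61.5721
(1,1): Delta=-0.0452 Bond=10.4163
(2,0): Delta=-1.0000 Bond=124.3762
(2,1): Delta=-0.2375 Bond=39.9777
(2,2): Delta=0.0000 Bond=0.0000
V0=2.9753

Under the risk-neutral measure, an up-move has probability p* = (R−d)/(u−d) = 0.7368 and values discount at R = 1.01.
Payoff layer (t=3): V(3,0)=52.0958, V(3,1)=13.8229, V(3,2)=0.0000, V(3,3)=0.0000
  t=2,j=0: stock 100.7181 → up 111.7971 (V=13.8229), down 73.5242 (V=52.0958). Price 23.6581; hedge Δ=-1.0000, bond B=124.3762.
  t=2,j=1: stock 153.1467 → up 169.9928 (V=0.0000), down 111.7971 (V=13.8229). Price 3.6016; hedge Δ=-0.2375, bond B=39.9777.
  t=2,j=2: stock 232.8669 → up 258.4823 (V=0.0000), down 169.9928 (V=0.0000). Price 0.0000; hedge Δ=0.0000, bond B=0.0000.
  t=1,j=0: stock 137.9700 → up 153.1467 (V=3.6016), down 100.7181 (V=23.6581). Price 8.7917; hedge Δ=-0.3825, bond B=61.5721.
  t=1,j=1: stock 209.7900 → up 232.8669 (V=0.0000), down 153.1467 (V=3.6016). Price 0.9384; hedge Δ=-0.0452, bond B=10.4163.
  t=0,j=0: stock 189.0000 → up 209.7900 (V=0.9384), down 137.9700 (V=8.7917). Price 2.9753; hedge Δ=-0.1093, bond B=23.6419.
Each (Δ,B) replicates both successor values, so the strategy is self-financing and V0 is arbitrage-free.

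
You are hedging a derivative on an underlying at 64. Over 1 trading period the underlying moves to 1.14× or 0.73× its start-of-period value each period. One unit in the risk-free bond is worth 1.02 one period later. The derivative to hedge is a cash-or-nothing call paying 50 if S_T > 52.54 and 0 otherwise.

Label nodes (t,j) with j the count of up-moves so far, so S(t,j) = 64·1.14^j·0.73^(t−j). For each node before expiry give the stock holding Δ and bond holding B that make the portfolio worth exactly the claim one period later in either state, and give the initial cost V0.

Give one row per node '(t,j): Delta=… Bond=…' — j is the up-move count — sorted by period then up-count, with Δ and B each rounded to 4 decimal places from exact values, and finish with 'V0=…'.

(0,0): Delta=1.9055 Bond=-87.2788
V0=34.6724

Under the risk-neutral measure, an up-move has probability p* = (R−d)/(u−d) = 0.7073 and values discount at R = 1.02.
At expiry t=1: V(1,0)=0.0000, V(1,1)=50.0000
(0,0): S=64.0000. Δ = (V_up−V_dn)/(S_up−S_dn) = (50.0000−0.0000)/(72.9600−46.7200) = 1.9055. V = [p*·50.0000 + (1−p*)·0.0000]/1.02 = 34.6724. B = V − Δ·S = -87.2788.
The time-0 hedge costs 34.6724, which is the no-arbitrage price.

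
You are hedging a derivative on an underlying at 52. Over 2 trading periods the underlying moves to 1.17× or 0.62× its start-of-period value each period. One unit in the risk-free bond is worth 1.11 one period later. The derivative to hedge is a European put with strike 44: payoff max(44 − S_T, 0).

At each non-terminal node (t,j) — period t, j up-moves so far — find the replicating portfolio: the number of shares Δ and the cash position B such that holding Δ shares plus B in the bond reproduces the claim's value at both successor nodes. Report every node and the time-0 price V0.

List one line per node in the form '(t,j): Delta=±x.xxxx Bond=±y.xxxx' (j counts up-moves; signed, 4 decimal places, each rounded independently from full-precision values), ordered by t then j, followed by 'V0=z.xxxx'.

(0,0): Delta=-0.2372 Bond=13.5544
(1,0): Delta=-1.0000 Bond=39.6396
(1,1): Delta=-0.1877 Bond=12.0338
V0=1.2226

Under the risk-neutral measure, an up-move has probability p* = (R−d)/(u−d) = 0.8909 and values discount at R = 1.11.
At expiry t=2: V(2,0)=24.0112, V(2,1)=6.2792, V(2,2)=0.0000
(1,0): S=32.2400. Δ = (V_up−V_dn)/(S_up−S_dn) = (6.2792−24.0112)/(37.7208−19.9888) = -1.0000. V = [p*·6.2792 + (1−p*)·24.0112]/1.11 = 7.3996. B = V − Δ·S = 39.6396.
(1,1): S=60.8400. Δ = (V_up−V_dn)/(S_up−S_dn) = (0.0000−6.2792)/(71.1828−37.7208) = -0.1877. V = [p*·0.0000 + (1−p*)·6.2792]/1.11 = 0.6171. B = V − Δ·S = 12.0338.
(0,0): S=52.0000. Δ = (V_up−V_dn)/(S_up−S_dn) = (0.6171−7.3996)/(60.8400−32.2400) = -0.2372. V = [p*·0.6171 + (1−p*)·7.3996]/1.11 = 1.2226. B = V − Δ·S = 13.5544.
Root portfolio cost Δ·52+B reproduces V0=1.2226.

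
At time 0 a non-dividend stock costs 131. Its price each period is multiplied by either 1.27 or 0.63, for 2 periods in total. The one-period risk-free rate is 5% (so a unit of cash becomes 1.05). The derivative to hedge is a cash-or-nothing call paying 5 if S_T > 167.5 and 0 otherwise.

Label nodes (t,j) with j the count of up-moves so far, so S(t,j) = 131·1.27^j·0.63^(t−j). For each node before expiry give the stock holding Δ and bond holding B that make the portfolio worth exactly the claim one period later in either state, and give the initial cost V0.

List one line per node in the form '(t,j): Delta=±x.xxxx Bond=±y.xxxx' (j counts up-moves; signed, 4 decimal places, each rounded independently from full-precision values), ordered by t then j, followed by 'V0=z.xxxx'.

Risk-neutral probability p* = (R−d)/(u−d) = (1.05−0.63)/(1.27−0.63) = 0.6562.
Payoff layer (t=2): V(2,0)=0.0000, V(2,1)=0.0000, V(2,2)=5.0000
  t=1,j=0: stock 82.5300 → up 104.8131 (V=0.0000), down 51.9939 (V=0.0000). Price 0.0000; hedge Δ=0.0000, bond B=0.0000.
  t=1,j=1: stock 166.3700 → up 211.2899 (V=5.0000), down 104.8131 (V=0.0000). Price 3.1250; hedge Δ=0.0470, bond B=-4.6875.
  t=0,j=0: stock 131.0000 → up 166.3700 (V=3.1250), down 82.5300 (V=0.0000). Price 1.9531; hedge Δ=0.0373, bond B=-2.9297.
Check: Δ(0,0)·S0 + B(0,0) = 1.9531 = V0.

(0,0): Delta=0.0373 Bond=-2.9297
(1,0): Delta=0.0000 Bond=0.0000
(1,1): Delta=0.0470 Bond=-4.6875
V0=1.9531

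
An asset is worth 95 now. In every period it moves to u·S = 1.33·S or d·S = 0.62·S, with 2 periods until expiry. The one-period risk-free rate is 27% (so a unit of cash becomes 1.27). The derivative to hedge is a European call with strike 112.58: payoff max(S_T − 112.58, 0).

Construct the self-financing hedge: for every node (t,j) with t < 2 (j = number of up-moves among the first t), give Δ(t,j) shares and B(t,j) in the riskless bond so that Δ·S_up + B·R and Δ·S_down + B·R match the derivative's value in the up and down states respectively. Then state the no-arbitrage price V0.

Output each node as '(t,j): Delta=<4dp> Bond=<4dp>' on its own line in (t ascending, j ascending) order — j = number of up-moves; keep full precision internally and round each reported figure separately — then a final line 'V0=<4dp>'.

(0,0): Delta=0.5928 Bond=-27.4918
(1,0): Delta=0.0000 Bond=0.0000
(1,1): Delta=0.6183 Bond=-38.1375
V0=28.8221

Under the risk-neutral measure, an up-move has probability p* = (R−d)/(u−d) = 0.9155 and values discount at R = 1.27.
Terminal payoffs: V(2,0)=0.0000, V(2,1)=0.0000, V(2,2)=55.4655
Node (1,0) S=58.9000: V=(p*·0.0000+(1−p*)·0.0000)/1.27=0.0000; Δ=(0.0000−0.0000)/(78.3370−36.5180)=0.0000; B=V−Δ·S=0.0000
Node (1,1) S=126.3500: V=(p*·55.4655+(1−p*)·0.0000)/1.27=39.9829; Δ=(55.4655−0.0000)/(168.0455−78.3370)=0.6183; B=V−Δ·S=-38.1375
Node (0,0) S=95.0000: V=(p*·39.9829+(1−p*)·0.0000)/1.27=28.8221; Δ=(39.9829−0.0000)/(126.3500−58.9000)=0.5928; B=V−Δ·S=-27.4918
Each (Δ,B) replicates both successor values, so the strategy is self-financing and V0 is arbitrage-free.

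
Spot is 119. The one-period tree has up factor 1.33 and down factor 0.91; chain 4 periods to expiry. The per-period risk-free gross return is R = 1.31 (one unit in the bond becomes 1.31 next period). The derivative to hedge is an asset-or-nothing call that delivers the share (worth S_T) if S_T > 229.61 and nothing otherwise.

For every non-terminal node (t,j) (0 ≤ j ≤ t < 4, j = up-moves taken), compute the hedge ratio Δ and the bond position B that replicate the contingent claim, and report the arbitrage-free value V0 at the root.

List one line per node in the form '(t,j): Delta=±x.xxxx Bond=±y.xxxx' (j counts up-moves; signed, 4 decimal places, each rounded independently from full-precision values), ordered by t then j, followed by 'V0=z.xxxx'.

Risk-neutral probability p* = (R−d)/(u−d) = (1.31−0.91)/(1.33−0.91) = 0.9524.
Terminal values V(4,·): V(4,0)=0.0000, V(4,1)=0.0000, V(4,2)=0.0000, V(4,3)=254.7671, V(4,4)=372.3519
Node (3,0) S=89.6749: V=(p*·0.0000+(1−p*)·0.0000)/1.31=0.0000; Δ=(0.0000−0.0000)/(119.2677−81.6042)=0.0000; B=V−Δ·S=0.0000
Node (3,1) S=131.0634: V=(p*·0.0000+(1−p*)·0.0000)/1.31=0.0000; Δ=(0.0000−0.0000)/(174.3143−119.2677)=0.0000; B=V−Δ·S=0.0000
Node (3,2) S=191.5542: V=(p*·254.7671+(1−p*)·0.0000)/1.31=185.2178; Δ=(254.7671−0.0000)/(254.7671−174.3143)=3.1667; B=V−Δ·S=-421.3705
Node (3,3) S=279.9638: V=(p*·372.3519+(1−p*)·254.7671)/1.31=279.9638; Δ=(372.3519−254.7671)/(372.3519−254.7671)=1.0000; B=V−Δ·S=0.0000
Node (2,0) S=98.5439: V=(p*·0.0000+(1−p*)·0.0000)/1.31=0.0000; Δ=(0.0000−0.0000)/(131.0634−89.6749)=0.0000; B=V−Δ·S=0.0000
Node (2,1) S=144.0257: V=(p*·185.2178+(1−p*)·0.0000)/1.31=134.6549; Δ=(185.2178−0.0000)/(191.5542−131.0634)=3.0619; B=V−Δ·S=-306.3398
Node (2,2) S=210.4991: V=(p*·279.9638+(1−p*)·185.2178)/1.31=210.2688; Δ=(279.9638−185.2178)/(279.9638−191.5542)=1.0717; B=V−Δ·S=-15.3170
Node (1,0) S=108.2900: V=(p*·134.6549+(1−p*)·0.0000)/1.31=97.8952; Δ=(134.6549−0.0000)/(144.0257−98.5439)=2.9606; B=V−Δ·S=-222.7116
Node (1,1) S=158.2700: V=(p*·210.2688+(1−p*)·134.6549)/1.31=157.7619; Δ=(210.2688−134.6549)/(210.4991−144.0257)=1.1375; B=V−Δ·S=-22.2712
Node (0,0) S=119.0000: V=(p*·157.7619+(1−p*)·97.8952)/1.31=118.2528; Δ=(157.7619−97.8952)/(158.2700−108.2900)=1.1978; B=V−Δ·S=-24.2870
Check: Δ(0,0)·S0 + B(0,0) = 118.2528 = V0.

(0,0): Delta=1.1978 Bond=-24.2870
(1,0): Delta=2.9606 Bond=-222.7116
(1,1): Delta=1.1375 Bond=-22.2712
(2,0): Delta=0.0000 Bond=0.0000
(2,1): Delta=3.0619 Bond=-306.3398
(2,2): Delta=1.0717 Bond=-15.3170
(3,0): Delta=0.0000 Bond=0.0000
(3,1): Delta=0.0000 Bond=0.0000
(3,2): Delta=3.1667 Bond=-421.3705
(3,3): Delta=1.0000 Bond=0.0000
V0=118.2528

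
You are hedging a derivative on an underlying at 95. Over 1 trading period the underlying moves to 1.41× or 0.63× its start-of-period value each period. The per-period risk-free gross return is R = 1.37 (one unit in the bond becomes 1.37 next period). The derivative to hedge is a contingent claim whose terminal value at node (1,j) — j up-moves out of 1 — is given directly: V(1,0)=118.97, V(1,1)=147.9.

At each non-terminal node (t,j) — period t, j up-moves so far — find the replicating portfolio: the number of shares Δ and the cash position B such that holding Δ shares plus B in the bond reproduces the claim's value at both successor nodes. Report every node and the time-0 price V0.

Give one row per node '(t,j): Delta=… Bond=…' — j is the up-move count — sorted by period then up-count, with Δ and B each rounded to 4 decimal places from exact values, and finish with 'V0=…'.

(0,0): Delta=0.3904 Bond=69.7835
V0=106.8733

No-arbitrage ⇒ martingale measure with p* = (R−d)/(u−d) = 0.9487.
Terminal values V(1,·): V(1,0)=118.9700, V(1,1)=147.9000
Node (0,0) S=95.0000: V=(p*·147.9000+(1−p*)·118.9700)/1.37=106.8733; Δ=(147.9000−118.9700)/(133.9500−59.8500)=0.3904; B=V−Δ·S=69.7835
Self-financing check: at every node Δ·S+B equals the discounted successor values.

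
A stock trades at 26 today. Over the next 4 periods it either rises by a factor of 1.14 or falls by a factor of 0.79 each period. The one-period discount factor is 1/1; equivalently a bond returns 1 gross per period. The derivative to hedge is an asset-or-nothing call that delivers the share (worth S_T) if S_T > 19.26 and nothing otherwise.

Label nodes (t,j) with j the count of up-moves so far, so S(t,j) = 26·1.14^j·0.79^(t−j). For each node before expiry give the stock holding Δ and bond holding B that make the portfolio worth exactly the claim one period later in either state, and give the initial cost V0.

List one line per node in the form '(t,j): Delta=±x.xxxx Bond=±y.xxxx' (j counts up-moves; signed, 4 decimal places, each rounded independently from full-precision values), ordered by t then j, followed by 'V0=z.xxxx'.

(0,0): Delta=1.4309 Bond=-13.7085
(1,0): Delta=1.8759 Bond=-22.8474
(1,1): Delta=1.2254 Bond=-7.6158
(2,0): Delta=2.2279 Bond=-28.5593
(2,1): Delta=1.7133 Bond=-19.0395
(2,2): Delta=1.0000 Bond=0.0000
(3,0): Delta=0.0000 Bond=0.0000
(3,1): Delta=3.2571 Bond=-47.5988
(3,2): Delta=1.0000 Bond=0.0000
(3,3): Delta=1.0000 Bond=0.0000
V0=23.4961

Under the risk-neutral measure, an up-move has probability p* = (R−d)/(u−d) = 0.6000 and values discount at R = 1.
Terminal payoffs: V(4,0)=0.0000, V(4,1)=0.0000, V(4,2)=21.0881, V(4,3)=30.4309, V(4,4)=43.9130
(3,0): S=12.8190. Δ = (V_up−V_dn)/(S_up−S_dn) = (0.0000−0.0000)/(14.6137−10.1270) = 0.0000. V = [p*·0.0000 + (1−p*)·0.0000]/1 = 0.0000. B = V − Δ·S = 0.0000.
(3,1): S=18.4983. Δ = (V_up−V_dn)/(S_up−S_dn) = (21.0881−0.0000)/(21.0881−14.6137) = 3.2571. V = [p*·21.0881 + (1−p*)·0.0000]/1 = 12.6529. B = V − Δ·S = -47.5988.
(3,2): S=26.6938. Δ = (V_up−V_dn)/(S_up−S_dn) = (30.4309−21.0881)/(30.4309−21.0881) = 1.0000. V = [p*·30.4309 + (1−p*)·21.0881]/1 = 26.6938. B = V − Δ·S = 0.0000.
(3,3): S=38.5201. Δ = (V_up−V_dn)/(S_up−S_dn) = (43.9130−30.4309)/(43.9130−30.4309) = 1.0000. V = [p*·43.9130 + (1−p*)·30.4309]/1 = 38.5201. B = V − Δ·S = 0.0000.
(2,0): S=16.2266. Δ = (V_up−V_dn)/(S_up−S_dn) = (12.6529−0.0000)/(18.4983−12.8190) = 2.2279. V = [p*·12.6529 + (1−p*)·0.0000]/1 = 7.5917. B = V − Δ·S = -28.5593.
(2,1): S=23.4156. Δ = (V_up−V_dn)/(S_up−S_dn) = (26.6938−12.6529)/(26.6938−18.4983) = 1.7133. V = [p*·26.6938 + (1−p*)·12.6529]/1 = 21.0774. B = V − Δ·S = -19.0395.
(2,2): S=33.7896. Δ = (V_up−V_dn)/(S_up−S_dn) = (38.5201−26.6938)/(38.5201−26.6938) = 1.0000. V = [p*·38.5201 + (1−p*)·26.6938]/1 = 33.7896. B = V − Δ·S = 0.0000.
(1,0): S=20.5400. Δ = (V_up−V_dn)/(S_up−S_dn) = (21.0774−7.5917)/(23.4156−16.2266) = 1.8759. V = [p*·21.0774 + (1−p*)·7.5917]/1 = 15.6831. B = V − Δ·S = -22.8474.
(1,1): S=29.6400. Δ = (V_up−V_dn)/(S_up−S_dn) = (33.7896−21.0774)/(33.7896−23.4156) = 1.2254. V = [p*·33.7896 + (1−p*)·21.0774]/1 = 28.7047. B = V − Δ·S = -7.6158.
(0,0): S=26.0000. Δ = (V_up−V_dn)/(S_up−S_dn) = (28.7047−15.6831)/(29.6400−20.5400) = 1.4309. V = [p*·28.7047 + (1−p*)·15.6831]/1 = 23.4961. B = V − Δ·S = -13.7085.
Self-financing check: at every node Δ·S+B equals the discounted successor values.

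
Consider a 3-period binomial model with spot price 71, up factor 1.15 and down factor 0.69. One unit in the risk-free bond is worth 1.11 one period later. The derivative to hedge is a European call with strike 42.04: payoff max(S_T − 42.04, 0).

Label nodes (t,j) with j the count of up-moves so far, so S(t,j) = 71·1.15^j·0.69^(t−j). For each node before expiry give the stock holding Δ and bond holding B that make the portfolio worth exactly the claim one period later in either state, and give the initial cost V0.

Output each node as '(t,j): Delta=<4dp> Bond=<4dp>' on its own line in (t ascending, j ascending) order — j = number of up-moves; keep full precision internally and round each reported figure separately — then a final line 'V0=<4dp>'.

Under the risk-neutral measure, an up-move has probability p* = (R−d)/(u−d) = 0.9130 and values discount at R = 1.11.
Payoff layer (t=3): V(3,0)=0.0000, V(3,1)=0.0000, V(3,2)=22.7493, V(3,3)=65.9421
(2,0): S=33.8031. Δ = (V_up−V_dn)/(S_up−S_dn) = (0.0000−0.0000)/(38.8736−23.3241) = 0.0000. V = [p*·0.0000 + (1−p*)·0.0000]/1.11 = 0.0000. B = V − Δ·S = 0.0000.
(2,1): S=56.3385. Δ = (V_up−V_dn)/(S_up−S_dn) = (22.7493−0.0000)/(64.7893−38.8736) = 0.8778. V = [p*·22.7493 + (1−p*)·0.0000]/1.11 = 18.7127. B = V − Δ·S = -30.7423.
(2,2): S=93.8975. Δ = (V_up−V_dn)/(S_up−S_dn) = (65.9421−22.7493)/(107.9821−64.7893) = 1.0000. V = [p*·65.9421 + (1−p*)·22.7493]/1.11 = 56.0236. B = V − Δ·S = -37.8739.
(1,0): S=48.9900. Δ = (V_up−V_dn)/(S_up−S_dn) = (18.7127−0.0000)/(56.3385−33.8031) = 0.8304. V = [p*·18.7127 + (1−p*)·0.0000]/1.11 = 15.3923. B = V − Δ·S = -25.2874.
(1,1): S=81.6500. Δ = (V_up−V_dn)/(S_up−S_dn) = (56.0236−18.7127)/(93.8975−56.3385) = 0.9934. V = [p*·56.0236 + (1−p*)·18.7127]/1.11 = 47.5488. B = V − Δ·S = -33.5619.
(0,0): S=71.0000. Δ = (V_up−V_dn)/(S_up−S_dn) = (47.5488−15.3923)/(81.6500−48.9900) = 0.9846. V = [p*·47.5488 + (1−p*)·15.3923]/1.11 = 40.3177. B = V − Δ·S = -29.5877.
Self-financing check: at every node Δ·S+B equals the discounted successor values.

(0,0): Delta=0.9846 Bond=-29.5877
(1,0): Delta=0.8304 Bond=-25.2874
(1,1): Delta=0.9934 Bond=-33.5619
(2,0): Delta=0.0000 Bond=0.0000
(2,1): Delta=0.8778 Bond=-30.7423
(2,2): Delta=1.0000 Bond=-37.8739
V0=40.3177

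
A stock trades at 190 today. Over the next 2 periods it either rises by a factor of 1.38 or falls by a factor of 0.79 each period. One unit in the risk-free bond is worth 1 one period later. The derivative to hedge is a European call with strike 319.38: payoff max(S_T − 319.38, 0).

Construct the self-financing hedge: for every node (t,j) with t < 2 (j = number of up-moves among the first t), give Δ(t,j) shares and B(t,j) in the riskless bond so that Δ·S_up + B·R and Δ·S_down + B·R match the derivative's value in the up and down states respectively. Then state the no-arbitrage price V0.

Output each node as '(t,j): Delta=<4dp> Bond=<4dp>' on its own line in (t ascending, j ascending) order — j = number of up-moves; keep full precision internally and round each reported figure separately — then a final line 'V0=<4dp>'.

(0,0): Delta=0.1348 Bond=-20.2340
(1,0): Delta=0.0000 Bond=0.0000
(1,1): Delta=0.2744 Bond=-56.8479
V0=5.3787

The replicating-portfolio and risk-neutral prices coincide; use p* = (1−0.79)/(1.38−0.79) = 0.3559 for the latter.
Payoff layer (t=2): V(2,0)=0.0000, V(2,1)=0.0000, V(2,2)=42.4560
(1,0): S=150.1000. Δ = (V_up−V_dn)/(S_up−S_dn) = (0.0000−0.0000)/(207.1380−118.5790) = 0.0000. V = [p*·0.0000 + (1−p*)·0.0000]/1 = 0.0000. B = V − Δ·S = 0.0000.
(1,1): S=262.2000. Δ = (V_up−V_dn)/(S_up−S_dn) = (42.4560−0.0000)/(361.8360−207.1380) = 0.2744. V = [p*·42.4560 + (1−p*)·0.0000]/1 = 15.1115. B = V − Δ·S = -56.8479.
(0,0): S=190.0000. Δ = (V_up−V_dn)/(S_up−S_dn) = (15.1115−0.0000)/(262.2000−150.1000) = 0.1348. V = [p*·15.1115 + (1−p*)·0.0000]/1 = 5.3787. B = V − Δ·S = -20.2340.
Check: Δ(0,0)·S0 + B(0,0) = 5.3787 = V0.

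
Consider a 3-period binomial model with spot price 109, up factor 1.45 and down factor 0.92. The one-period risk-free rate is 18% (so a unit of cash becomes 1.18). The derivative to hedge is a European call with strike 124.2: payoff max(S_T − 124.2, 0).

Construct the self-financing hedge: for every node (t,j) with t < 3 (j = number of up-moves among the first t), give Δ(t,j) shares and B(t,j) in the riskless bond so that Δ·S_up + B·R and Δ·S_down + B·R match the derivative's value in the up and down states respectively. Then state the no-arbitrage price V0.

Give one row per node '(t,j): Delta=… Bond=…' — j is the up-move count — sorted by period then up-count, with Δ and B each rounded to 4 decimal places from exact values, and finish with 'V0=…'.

(0,0): Delta=0.8731 Bond=-58.5990
(1,0): Delta=0.6806 Bond=-49.8378
(1,1): Delta=1.0000 Bond=-89.1985
(2,0): Delta=0.1958 Bond=-14.0832
(2,1): Delta=1.0000 Bond=-105.2542
(2,2): Delta=1.0000 Bond=-105.2542
V0=36.5722

Under the risk-neutral measure, an up-move has probability p* = (R−d)/(u−d) = 0.4906 and values discount at R = 1.18.
Terminal payoffs: V(3,0)=0.0000, V(3,1)=9.5735, V(3,2)=86.6387, V(3,3)=208.1001
(2,0): S=92.2576. Δ = (V_up−V_dn)/(S_up−S_dn) = (9.5735−0.0000)/(133.7735−84.8770) = 0.1958. V = [p*·9.5735 + (1−p*)·0.0000]/1.18 = 3.9800. B = V − Δ·S = -14.0832.
(2,1): S=145.4060. Δ = (V_up−V_dn)/(S_up−S_dn) = (86.6387−9.5735)/(210.8387−133.7735) = 1.0000. V = [p*·86.6387 + (1−p*)·9.5735]/1.18 = 40.1518. B = V − Δ·S = -105.2542.
(2,2): S=229.1725. Δ = (V_up−V_dn)/(S_up−S_dn) = (208.1001−86.6387)/(332.3001−210.8387) = 1.0000. V = [p*·208.1001 + (1−p*)·86.6387]/1.18 = 123.9183. B = V − Δ·S = -105.2542.
(1,0): S=100.2800. Δ = (V_up−V_dn)/(S_up−S_dn) = (40.1518−3.9800)/(145.4060−92.2576) = 0.6806. V = [p*·40.1518 + (1−p*)·3.9800]/1.18 = 18.4107. B = V − Δ·S = -49.8378.
(1,1): S=158.0500. Δ = (V_up−V_dn)/(S_up−S_dn) = (123.9183−40.1518)/(229.1725−145.4060) = 1.0000. V = [p*·123.9183 + (1−p*)·40.1518]/1.18 = 68.8515. B = V − Δ·S = -89.1985.
(0,0): S=109.0000. Δ = (V_up−V_dn)/(S_up−S_dn) = (68.8515−18.4107)/(158.0500−100.2800) = 0.8731. V = [p*·68.8515 + (1−p*)·18.4107]/1.18 = 36.5722. B = V − Δ·S = -58.5990.
Each (Δ,B) replicates both successor values, so the strategy is self-financing and V0 is arbitrage-free.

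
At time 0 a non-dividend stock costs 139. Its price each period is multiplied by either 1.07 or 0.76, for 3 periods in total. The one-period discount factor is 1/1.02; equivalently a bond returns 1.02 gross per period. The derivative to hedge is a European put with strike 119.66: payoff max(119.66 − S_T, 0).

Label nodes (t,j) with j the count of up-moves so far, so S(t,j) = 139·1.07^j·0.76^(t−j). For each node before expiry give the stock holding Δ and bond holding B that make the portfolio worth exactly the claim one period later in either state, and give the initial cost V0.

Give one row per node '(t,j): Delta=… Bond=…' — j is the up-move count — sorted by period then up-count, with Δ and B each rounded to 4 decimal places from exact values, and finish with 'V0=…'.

Since d<R<u, set p* = (R−d)/(u−d) = 0.8387; price each node as the discounted p*-expectation of its children.
Payoff layer (t=3): V(3,0)=58.6423, V(3,1)=33.7536, V(3,2)=0.0000, V(3,3)=0.0000
(2,0): S=80.2864. Δ = (V_up−V_dn)/(S_up−S_dn) = (33.7536−58.6423)/(85.9064−61.0177) = -1.0000. V = [p*·33.7536 + (1−p*)·58.6423]/1.02 = 37.0273. B = V − Δ·S = 117.3137.
(2,1): S=113.0348. Δ = (V_up−V_dn)/(S_up−S_dn) = (0.0000−33.7536)/(120.9472−85.9064) = -0.9633. V = [p*·0.0000 + (1−p*)·33.7536]/1.02 = 5.3374. B = V − Δ·S = 114.2198.
(2,2): S=159.1411. Δ = (V_up−V_dn)/(S_up−S_dn) = (0.0000−0.0000)/(170.2810−120.9472) = 0.0000. V = [p*·0.0000 + (1−p*)·0.0000]/1.02 = 0.0000. B = V − Δ·S = 0.0000.
(1,0): S=105.6400. Δ = (V_up−V_dn)/(S_up−S_dn) = (5.3374−37.0273)/(113.0348−80.2864) = -0.9677. V = [p*·5.3374 + (1−p*)·37.0273]/1.02 = 10.2438. B = V − Δ·S = 112.4694.
(1,1): S=148.7300. Δ = (V_up−V_dn)/(S_up−S_dn) = (0.0000−5.3374)/(159.1411−113.0348) = -0.1158. V = [p*·0.0000 + (1−p*)·5.3374]/1.02 = 0.8440. B = V − Δ·S = 18.0613.
(0,0): S=139.0000. Δ = (V_up−V_dn)/(S_up−S_dn) = (0.8440−10.2438)/(148.7300−105.6400) = -0.2181. V = [p*·0.8440 + (1−p*)·10.2438]/1.02 = 2.3138. B = V − Δ·S = 32.6357.
Each (Δ,B) replicates both successor values, so the strategy is self-financing and V0 is arbitrage-free.

(0,0): Delta=-0.2181 Bond=32.6357
(1,0): Delta=-0.9677 Bond=112.4694
(1,1): Delta=-0.1158 Bond=18.0613
(2,0): Delta=-1.0000 Bond=117.3137
(2,1): Delta=-0.9633 Bond=114.2198
(2,2): Delta=0.0000 Bond=0.0000
V0=2.3138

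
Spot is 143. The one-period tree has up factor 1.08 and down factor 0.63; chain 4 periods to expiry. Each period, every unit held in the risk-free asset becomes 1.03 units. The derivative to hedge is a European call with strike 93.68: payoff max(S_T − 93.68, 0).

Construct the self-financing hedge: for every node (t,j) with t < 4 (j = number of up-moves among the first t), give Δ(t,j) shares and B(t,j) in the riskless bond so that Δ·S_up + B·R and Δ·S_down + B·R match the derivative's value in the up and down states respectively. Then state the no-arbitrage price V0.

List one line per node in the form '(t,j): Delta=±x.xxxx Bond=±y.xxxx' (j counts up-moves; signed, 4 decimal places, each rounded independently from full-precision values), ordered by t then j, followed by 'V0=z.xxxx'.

Risk-neutral probability p* = (R−d)/(u−d) = (1.03−0.63)/(1.08−0.63) = 0.8889.
Terminal values V(4,·): V(4,0)=0.0000, V(4,1)=0.0000, V(4,2)=0.0000, V(4,3)=19.8075, V(4,4)=100.8699
Node (3,0) S=35.7567: V=(p*·0.0000+(1−p*)·0.0000)/1.03=0.0000; Δ=(0.0000−0.0000)/(38.6173−22.5267)=0.0000; B=V−Δ·S=0.0000
Node (3,1) S=61.2972: V=(p*·0.0000+(1−p*)·0.0000)/1.03=0.0000; Δ=(0.0000−0.0000)/(66.2010−38.6173)=0.0000; B=V−Δ·S=0.0000
Node (3,2) S=105.0810: V=(p*·19.8075+(1−p*)·0.0000)/1.03=17.0938; Δ=(19.8075−0.0000)/(113.4875−66.2010)=0.4189; B=V−Δ·S=-26.9228
Node (3,3) S=180.1388: V=(p*·100.8699+(1−p*)·19.8075)/1.03=89.1874; Δ=(100.8699−19.8075)/(194.5499−113.4875)=1.0000; B=V−Δ·S=-90.9515
Node (2,0) S=56.7567: V=(p*·0.0000+(1−p*)·0.0000)/1.03=0.0000; Δ=(0.0000−0.0000)/(61.2972−35.7567)=0.0000; B=V−Δ·S=0.0000
Node (2,1) S=97.2972: V=(p*·17.0938+(1−p*)·0.0000)/1.03=14.7519; Δ=(17.0938−0.0000)/(105.0810−61.2972)=0.3904; B=V−Δ·S=-23.2343
Node (2,2) S=166.7952: V=(p*·89.1874+(1−p*)·17.0938)/1.03=78.8126; Δ=(89.1874−17.0938)/(180.1388−105.0810)=0.9605; B=V−Δ·S=-81.3953
Node (1,0) S=90.0900: V=(p*·14.7519+(1−p*)·0.0000)/1.03=12.7309; Δ=(14.7519−0.0000)/(97.2972−56.7567)=0.3639; B=V−Δ·S=-20.0512
Node (1,1) S=154.4400: V=(p*·78.8126+(1−p*)·14.7519)/1.03=69.6065; Δ=(78.8126−14.7519)/(166.7952−97.2972)=0.9218; B=V−Δ·S=-72.7505
Node (0,0) S=143.0000: V=(p*·69.6065+(1−p*)·12.7309)/1.03=61.4437; Δ=(69.6065−12.7309)/(154.4400−90.0900)=0.8838; B=V−Δ·S=-64.9466
Check: Δ(0,0)·S0 + B(0,0) = 61.4437 = V0.

(0,0): Delta=0.8838 Bond=-64.9466
(1,0): Delta=0.3639 Bond=-20.0512
(1,1): Delta=0.9218 Bond=-72.7505
(2,0): Delta=0.0000 Bond=0.0000
(2,1): Delta=0.3904 Bond=-23.2343
(2,2): Delta=0.9605 Bond=-81.3953
(3,0): Delta=0.0000 Bond=0.0000
(3,1): Delta=0.0000 Bond=0.0000
(3,2): Delta=0.4189 Bond=-26.9228
(3,3): Delta=1.0000 Bond=-90.9515
V0=61.4437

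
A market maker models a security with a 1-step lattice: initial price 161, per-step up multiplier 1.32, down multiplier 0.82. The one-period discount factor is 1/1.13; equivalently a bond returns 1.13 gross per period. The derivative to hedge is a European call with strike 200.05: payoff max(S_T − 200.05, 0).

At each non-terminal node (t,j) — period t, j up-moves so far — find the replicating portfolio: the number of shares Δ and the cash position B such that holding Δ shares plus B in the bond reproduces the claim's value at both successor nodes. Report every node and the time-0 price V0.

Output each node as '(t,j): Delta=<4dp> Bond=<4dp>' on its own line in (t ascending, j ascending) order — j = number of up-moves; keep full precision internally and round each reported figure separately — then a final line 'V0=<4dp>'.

(0,0): Delta=0.1549 Bond=-18.0981
V0=6.8419

No-arbitrage ⇒ martingale measure with p* = (R−d)/(u−d) = 0.6200.
Terminal values V(1,·): V(1,0)=0.0000, V(1,1)=12.4700
  t=0,j=0: stock 161.0000 → up 212.5200 (V=12.4700), down 132.0200 (V=0.0000). Price 6.8419; hedge Δ=0.1549, bond B=-18.0981.
The time-0 hedge costs 6.8419, which is the no-arbitrage price.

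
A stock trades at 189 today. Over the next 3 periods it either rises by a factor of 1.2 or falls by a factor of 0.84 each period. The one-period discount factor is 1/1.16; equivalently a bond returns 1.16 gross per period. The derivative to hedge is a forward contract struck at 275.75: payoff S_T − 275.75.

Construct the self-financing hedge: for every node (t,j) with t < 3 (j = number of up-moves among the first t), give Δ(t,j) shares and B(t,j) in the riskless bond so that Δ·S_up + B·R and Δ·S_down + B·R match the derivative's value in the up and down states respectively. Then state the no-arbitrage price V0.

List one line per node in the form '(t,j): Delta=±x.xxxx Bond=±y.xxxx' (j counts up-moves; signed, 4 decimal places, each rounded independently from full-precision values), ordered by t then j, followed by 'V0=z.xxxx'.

Under the risk-neutral measure, an up-move has probability p* = (R−d)/(u−d) = 0.8889 and values discount at R = 1.16.
Terminal payoffs: V(3,0)=-163.7289, V(3,1)=-115.7199, V(3,2)=-47.1356, V(3,3)=50.8420
Node (2,0) S=133.3584: V=(p*·-115.7199+(1−p*)·-163.7289)/1.16=-104.3571; Δ=(-115.7199−-163.7289)/(160.0301−112.0211)=1.0000; B=V−Δ·S=-237.7155
Node (2,1) S=190.5120: V=(p*·-47.1356+(1−p*)·-115.7199)/1.16=-47.2035; Δ=(-47.1356−-115.7199)/(228.6144−160.0301)=1.0000; B=V−Δ·S=-237.7155
Node (2,2) S=272.1600: V=(p*·50.8420+(1−p*)·-47.1356)/1.16=34.4445; Δ=(50.8420−-47.1356)/(326.5920−228.6144)=1.0000; B=V−Δ·S=-237.7155
Node (1,0) S=158.7600: V=(p*·-47.2035+(1−p*)·-104.3571)/1.16=-46.1672; Δ=(-47.2035−-104.3571)/(190.5120−133.3584)=1.0000; B=V−Δ·S=-204.9272
Node (1,1) S=226.8000: V=(p*·34.4445+(1−p*)·-47.2035)/1.16=21.8728; Δ=(34.4445−-47.2035)/(272.1600−190.5120)=1.0000; B=V−Δ·S=-204.9272
Node (0,0) S=189.0000: V=(p*·21.8728+(1−p*)·-46.1672)/1.16=12.3386; Δ=(21.8728−-46.1672)/(226.8000−158.7600)=1.0000; B=V−Δ·S=-176.6614
Root portfolio cost Δ·189+B reproduces V0=12.3386.

(0,0): Delta=1.0000 Bond=-176.6614
(1,0): Delta=1.0000 Bond=-204.9272
(1,1): Delta=1.0000 Bond=-204.9272
(2,0): Delta=1.0000 Bond=-237.7155
(2,1): Delta=1.0000 Bond=-237.7155
(2,2): Delta=1.0000 Bond=-237.7155
V0=12.3386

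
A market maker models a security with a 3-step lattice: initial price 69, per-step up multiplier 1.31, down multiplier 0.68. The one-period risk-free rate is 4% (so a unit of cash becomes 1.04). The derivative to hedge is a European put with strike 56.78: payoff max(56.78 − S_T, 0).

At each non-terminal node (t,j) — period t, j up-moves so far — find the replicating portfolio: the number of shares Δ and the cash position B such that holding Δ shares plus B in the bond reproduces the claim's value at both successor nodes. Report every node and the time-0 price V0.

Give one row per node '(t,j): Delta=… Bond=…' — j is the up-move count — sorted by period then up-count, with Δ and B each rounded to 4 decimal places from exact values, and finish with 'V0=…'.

No-arbitrage ⇒ martingale measure with p* = (R−d)/(u−d) = 0.5714.
At expiry t=3: V(3,0)=35.0842, V(3,1)=14.9837, V(3,2)=0.0000, V(3,3)=0.0000
Node (2,0) S=31.9056: V=(p*·14.9837+(1−p*)·35.0842)/1.04=22.6906; Δ=(14.9837−35.0842)/(41.7963−21.6958)=-1.0000; B=V−Δ·S=54.5962
Node (2,1) S=61.4652: V=(p*·0.0000+(1−p*)·14.9837)/1.04=6.1746; Δ=(0.0000−14.9837)/(80.5194−41.7963)=-0.3869; B=V−Δ·S=29.9582
Node (2,2) S=118.4109: V=(p*·0.0000+(1−p*)·0.0000)/1.04=0.0000; Δ=(0.0000−0.0000)/(155.1183−80.5194)=0.0000; B=V−Δ·S=0.0000
Node (1,0) S=46.9200: V=(p*·6.1746+(1−p*)·22.6906)/1.04=12.7431; Δ=(6.1746−22.6906)/(61.4652−31.9056)=-0.5587; B=V−Δ·S=38.9590
Node (1,1) S=90.3900: V=(p*·0.0000+(1−p*)·6.1746)/1.04=2.5445; Δ=(0.0000−6.1746)/(118.4109−61.4652)=-0.1084; B=V−Δ·S=12.3454
Node (0,0) S=69.0000: V=(p*·2.5445+(1−p*)·12.7431)/1.04=6.6494; Δ=(2.5445−12.7431)/(90.3900−46.9200)=-0.2346; B=V−Δ·S=22.8377
Each (Δ,B) replicates both successor values, so the strategy is self-financing and V0 is arbitrage-free.

(0,0): Delta=-0.2346 Bond=22.8377
(1,0): Delta=-0.5587 Bond=38.9590
(1,1): Delta=-0.1084 Bond=12.3454
(2,0): Delta=-1.0000 Bond=54.5962
(2,1): Delta=-0.3869 Bond=29.9582
(2,2): Delta=0.0000 Bond=0.0000
V0=6.6494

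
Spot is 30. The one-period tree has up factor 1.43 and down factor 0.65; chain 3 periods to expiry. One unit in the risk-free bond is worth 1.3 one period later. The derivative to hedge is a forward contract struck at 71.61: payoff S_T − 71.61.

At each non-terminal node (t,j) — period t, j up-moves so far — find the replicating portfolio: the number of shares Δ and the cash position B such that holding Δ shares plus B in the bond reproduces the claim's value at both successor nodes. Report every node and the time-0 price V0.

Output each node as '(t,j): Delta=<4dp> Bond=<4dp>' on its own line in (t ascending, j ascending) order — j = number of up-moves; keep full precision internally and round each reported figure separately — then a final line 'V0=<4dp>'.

The replicating-portfolio and risk-neutral prices coincide; use p* = (1.3−0.65)/(1.43−0.65) = 0.8333 for the latter.
Terminal values V(3,·): V(3,0)=-63.3713, V(3,1)=-53.4847, V(3,2)=-31.7345, V(3,3)=16.1162
(2,0): S=12.6750. Δ = (V_up−V_dn)/(S_up−S_dn) = (-53.4847−-63.3713)/(18.1253−8.2388) = 1.0000. V = [p*·-53.4847 + (1−p*)·-63.3713]/1.3 = -42.4096. B = V − Δ·S = -55.0846.
(2,1): S=27.8850. Δ = (V_up−V_dn)/(S_up−S_dn) = (-31.7345−-53.4847)/(39.8756−18.1253) = 1.0000. V = [p*·-31.7345 + (1−p*)·-53.4847]/1.3 = -27.1996. B = V − Δ·S = -55.0846.
(2,2): S=61.3470. Δ = (V_up−V_dn)/(S_up−S_dn) = (16.1162−-31.7345)/(87.7262−39.8755) = 1.0000. V = [p*·16.1162 + (1−p*)·-31.7345]/1.3 = 6.2624. B = V − Δ·S = -55.0846.
(1,0): S=19.5000. Δ = (V_up−V_dn)/(S_up−S_dn) = (-27.1996−-42.4096)/(27.8850−12.6750) = 1.0000. V = [p*·-27.1996 + (1−p*)·-42.4096]/1.3 = -22.8728. B = V − Δ·S = -42.3728.
(1,1): S=42.9000. Δ = (V_up−V_dn)/(S_up−S_dn) = (6.2624−-27.1996)/(61.3470−27.8850) = 1.0000. V = [p*·6.2624 + (1−p*)·-27.1996]/1.3 = 0.5272. B = V − Δ·S = -42.3728.
(0,0): S=30.0000. Δ = (V_up−V_dn)/(S_up−S_dn) = (0.5272−-22.8728)/(42.9000−19.5000) = 1.0000. V = [p*·0.5272 + (1−p*)·-22.8728]/1.3 = -2.5944. B = V − Δ·S = -32.5944.
Self-financing check: at every node Δ·S+B equals the discounted successor values.

(0,0): Delta=1.0000 Bond=-32.5944
(1,0): Delta=1.0000 Bond=-42.3728
(1,1): Delta=1.0000 Bond=-42.3728
(2,0): Delta=1.0000 Bond=-55.0846
(2,1): Delta=1.0000 Bond=-55.0846
(2,2): Delta=1.0000 Bond=-55.0846
V0=-2.5944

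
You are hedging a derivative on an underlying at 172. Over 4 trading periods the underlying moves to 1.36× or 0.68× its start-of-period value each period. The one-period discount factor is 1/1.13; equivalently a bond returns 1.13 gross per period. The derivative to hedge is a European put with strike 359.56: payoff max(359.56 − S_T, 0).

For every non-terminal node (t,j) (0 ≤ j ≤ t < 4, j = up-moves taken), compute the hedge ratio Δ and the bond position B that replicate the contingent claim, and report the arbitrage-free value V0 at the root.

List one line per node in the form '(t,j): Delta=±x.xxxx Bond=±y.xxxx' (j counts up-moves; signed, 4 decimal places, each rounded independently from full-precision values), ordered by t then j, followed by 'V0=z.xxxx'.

No-arbitrage ⇒ martingale measure with p* = (R−d)/(u−d) = 0.6618.
Terminal values V(4,·): V(4,0)=322.7840, V(4,1)=286.0081, V(4,2)=212.4561, V(4,3)=65.3523, V(4,4)=0.0000
(3,0): S=54.0823. Δ = (V_up−V_dn)/(S_up−S_dn) = (286.0081−322.7840)/(73.5519−36.7760) = -1.0000. V = [p*·286.0081 + (1−p*)·322.7840]/1.13 = 264.1124. B = V − Δ·S = 318.1947.
(3,1): S=108.1646. Δ = (V_up−V_dn)/(S_up−S_dn) = (212.4561−286.0081)/(147.1039−73.5519) = -1.0000. V = [p*·212.4561 + (1−p*)·286.0081]/1.13 = 210.0301. B = V − Δ·S = 318.1947.
(3,2): S=216.3292. Δ = (V_up−V_dn)/(S_up−S_dn) = (65.3523−212.4561)/(294.2077−147.1039) = -1.0000. V = [p*·65.3523 + (1−p*)·212.4561]/1.13 = 101.8655. B = V − Δ·S = 318.1947.
(3,3): S=432.6584. Δ = (V_up−V_dn)/(S_up−S_dn) = (0.0000−65.3523)/(588.4155−294.2077) = -0.2221. V = [p*·0.0000 + (1−p*)·65.3523]/1.13 = 19.5615. B = V − Δ·S = 115.6677.
(2,0): S=79.5328. Δ = (V_up−V_dn)/(S_up−S_dn) = (210.0301−264.1124)/(108.1646−54.0823) = -1.0000. V = [p*·210.0301 + (1−p*)·264.1124]/1.13 = 202.0554. B = V − Δ·S = 281.5882.
(2,1): S=159.0656. Δ = (V_up−V_dn)/(S_up−S_dn) = (101.8655−210.0301)/(216.3292−108.1646) = -1.0000. V = [p*·101.8655 + (1−p*)·210.0301]/1.13 = 122.5226. B = V − Δ·S = 281.5882.
(2,2): S=318.1312. Δ = (V_up−V_dn)/(S_up−S_dn) = (19.5615−101.8655)/(432.6584−216.3292) = -0.3805. V = [p*·19.5615 + (1−p*)·101.8655]/1.13 = 41.9465. B = V − Δ·S = 162.9819.
(1,0): S=116.9600. Δ = (V_up−V_dn)/(S_up−S_dn) = (122.5226−202.0554)/(159.0656−79.5328) = -1.0000. V = [p*·122.5226 + (1−p*)·202.0554]/1.13 = 132.2331. B = V − Δ·S = 249.1931.
(1,1): S=233.9200. Δ = (V_up−V_dn)/(S_up−S_dn) = (41.9465−122.5226)/(318.1312−159.0656) = -0.5066. V = [p*·41.9465 + (1−p*)·122.5226]/1.13 = 61.2391. B = V − Δ·S = 179.7334.
(0,0): S=172.0000. Δ = (V_up−V_dn)/(S_up−S_dn) = (61.2391−132.2331)/(233.9200−116.9600) = -0.6070. V = [p*·61.2391 + (1−p*)·132.2331]/1.13 = 75.4441. B = V − Δ·S = 179.8470.
The time-0 hedge costs 75.4441, which is the no-arbitrage price.

(0,0): Delta=-0.6070 Bond=179.8470
(1,0): Delta=-1.0000 Bond=249.1931
(1,1): Delta=-0.5066 Bond=179.7334
(2,0): Delta=-1.0000 Bond=281.5882
(2,1): Delta=-1.0000 Bond=281.5882
(2,2): Delta=-0.3805 Bond=162.9819
(3,0): Delta=-1.0000 Bond=318.1947
(3,1): Delta=-1.0000 Bond=318.1947
(3,2): Delta=-1.0000 Bond=318.1947
(3,3): Delta=-0.2221 Bond=115.6677
V0=75.4441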